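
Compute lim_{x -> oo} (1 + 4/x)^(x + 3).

Let L be the limit and take ln: ln L = lim (x + 3)·ln(1 + 4/x) = lim (x + 3)·(4/x + O(1/x²)) = 4.
Hence L = e^(4).

e^(4)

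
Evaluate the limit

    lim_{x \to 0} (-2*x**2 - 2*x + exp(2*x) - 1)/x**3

4/3

Direct substitution gives 0/0.
Apply L'Hôpital: lim (-4*x + 2*e^(2*x) - 2)/(3*x^2), still 0/0.
Apply L'Hôpital: lim (4*e^(2*x) - 4)/(6*x), still 0/0.
After 3 applications of L'Hôpital's rule the quotient is (8*e^(2*x))/(6); substituting x = 0 gives 4/3.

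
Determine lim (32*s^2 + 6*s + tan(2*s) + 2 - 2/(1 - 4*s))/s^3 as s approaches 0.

Substitution gives 0/0; apply L'Hôpital's rule 3 times.
After differentiating numerator and denominator 3 times the quotient is (48*tan(2*s)^2/cos(2*s)^2 + 16/cos(2*s)^2 - 768/(4*s - 1)^4)/(6); at s = 0 this is -376/3.

-376/3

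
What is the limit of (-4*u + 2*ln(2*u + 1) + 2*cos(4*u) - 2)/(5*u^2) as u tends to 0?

-4

Substitution gives 0/0; apply L'Hôpital's rule 2 times.
After differentiating numerator and denominator 2 times the quotient is (-32*cos(4*u) - 8/(2*u + 1)^2)/(10); at u = 0 this is -4.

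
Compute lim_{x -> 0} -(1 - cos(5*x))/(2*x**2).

-25/4

Substitution gives 0/0.
Use (1 − cos u)/u² → 1/2 with u = 5x: the limit is 5²/(2·(-2)) = -25/4.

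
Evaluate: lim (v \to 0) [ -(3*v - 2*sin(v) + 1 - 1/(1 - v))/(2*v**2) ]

Substitution gives 0/0 (the numerator vanishes to order 2).
Expand each term to order v^2: the coefficient of v^2 in −1/(1 - v) is -1 and in -2·sin(v) is 0.
Lower-order terms cancel with the polynomial part, so the numerator is (-1)·v^2 + o(v^2), and the limit is (-1)/(-2) = 1/2.

1/2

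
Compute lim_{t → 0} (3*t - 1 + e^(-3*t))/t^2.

Direct substitution gives 0/0.
Apply L'Hôpital: lim (3 - 3*e^(-3*t))/(2*t), still 0/0.
After 2 applications of L'Hôpital's rule the quotient is (9*e^(-3*t))/(2); substituting t = 0 gives 9/2.

9/2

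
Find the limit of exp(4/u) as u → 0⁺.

As u → 0⁺, 4/(u) → +∞, so e^(4/(u)) → ∞.

∞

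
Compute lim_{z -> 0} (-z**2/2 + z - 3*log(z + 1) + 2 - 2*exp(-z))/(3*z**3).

-2/9

Substitution gives 0/0; apply L'Hôpital's rule 3 times.
After differentiating numerator and denominator 3 times the quotient is (2*e^(-z) - 6/(z + 1)^3)/(18); at z = 0 this is -2/9.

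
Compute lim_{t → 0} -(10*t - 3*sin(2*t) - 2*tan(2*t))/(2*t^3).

2/3

Substitution gives 0/0; apply L'Hôpital's rule 3 times.
After differentiating numerator and denominator 3 times the quotient is (24*cos(2*t) - 96*tan(2*t)^4 - 128*tan(2*t)^2 - 32)/(-12); at t = 0 this is 2/3.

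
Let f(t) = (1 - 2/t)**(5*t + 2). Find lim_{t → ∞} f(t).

The base → 1 and the exponent → ∞: a 1^∞ form.
Take logarithms: (5t + 2)·ln(1 - 2/t). Since ln(1+u) ~ u for small u, this behaves like (5t)·(-2/t) → -10.
So the limit is e^(-10).

e^(-10)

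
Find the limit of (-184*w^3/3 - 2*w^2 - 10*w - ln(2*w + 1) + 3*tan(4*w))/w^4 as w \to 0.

4

Substitution gives 0/0 (the numerator vanishes to order 4).
Expand each term to order w^4: the coefficient of w^4 in 3·tan(4w) is 0 and in −ln(1 + 2w) is 4.
Lower-order terms cancel with the polynomial part, so the numerator is (4)·w^4 + o(w^4), and the limit is (4)/(1) = 4.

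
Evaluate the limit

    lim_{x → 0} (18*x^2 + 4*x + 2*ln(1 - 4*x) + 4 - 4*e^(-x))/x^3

-42

Substitution gives 0/0 (the numerator vanishes to order 3).
Expand each term to order x^3: the coefficient of x^3 in 2·ln(1 - 4x) is -128/3 and in -4·e^(-x) is 2/3.
Lower-order terms cancel with the polynomial part, so the numerator is (-42)·x^3 + o(x^3), and the limit is (-42)/(1) = -42.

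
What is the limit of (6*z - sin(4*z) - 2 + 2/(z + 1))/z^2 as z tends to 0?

Substitution gives 0/0; apply L'Hôpital's rule 2 times.
After differentiating numerator and denominator 2 times the quotient is (16*sin(4*z) + 4/(z + 1)^3)/(2); at z = 0 this is 2.

2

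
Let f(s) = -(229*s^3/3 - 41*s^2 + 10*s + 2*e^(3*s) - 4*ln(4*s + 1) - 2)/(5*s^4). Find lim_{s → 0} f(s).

Substitution gives 0/0; apply L'Hôpital's rule 4 times.
After differentiating numerator and denominator 4 times the quotient is (162*e^(3*s) + 6144/(4*s + 1)^4)/(-120); at s = 0 this is -1051/20.

-1051/20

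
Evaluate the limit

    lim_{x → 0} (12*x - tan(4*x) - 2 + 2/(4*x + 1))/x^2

Substitution gives 0/0 (the numerator vanishes to order 2).
Expand each term to order x^2: the coefficient of x^2 in −tan(4x) is 0 and in 2·1/(1 + 4x) is 32.
Lower-order terms cancel with the polynomial part, so the numerator is (32)·x^2 + o(x^2), and the limit is (32)/(1) = 32.

32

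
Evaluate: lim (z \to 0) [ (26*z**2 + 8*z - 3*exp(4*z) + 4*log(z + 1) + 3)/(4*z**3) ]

-23/3

Substitution gives 0/0; apply L'Hôpital's rule 3 times.
After differentiating numerator and denominator 3 times the quotient is (-192*e^(4*z) + 8/(z + 1)^3)/(24); at z = 0 this is -23/3.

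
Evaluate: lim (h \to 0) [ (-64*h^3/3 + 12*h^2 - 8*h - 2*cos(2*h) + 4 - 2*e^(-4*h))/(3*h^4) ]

-68/9

Substitution gives 0/0 (the numerator vanishes to order 4).
Expand each term to order h^4: the coefficient of h^4 in -2·cos(2h) is -4/3 and in -2·e^(-4h) is -64/3.
Lower-order terms cancel with the polynomial part, so the numerator is (-68/3)·h^4 + o(h^4), and the limit is (-68/3)/(3) = -68/9.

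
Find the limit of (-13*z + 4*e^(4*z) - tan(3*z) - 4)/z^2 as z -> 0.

Substitution gives 0/0; apply L'Hôpital's rule 2 times.
After differentiating numerator and denominator 2 times the quotient is (64*e^(4*z) - 18*sin(3*z)/cos(3*z)^3)/(2); at z = 0 this is 32.

32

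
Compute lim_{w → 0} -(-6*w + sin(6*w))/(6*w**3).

6

Direct substitution gives 0/0.
Apply L'Hôpital: lim (6*cos(6*w) - 6)/(-18*w^2), still 0/0.
Apply L'Hôpital: lim (-36*sin(6*w))/(-36*w), still 0/0.
After 3 applications of L'Hôpital's rule the quotient is (-216*cos(6*w))/(-36); substituting w = 0 gives 6.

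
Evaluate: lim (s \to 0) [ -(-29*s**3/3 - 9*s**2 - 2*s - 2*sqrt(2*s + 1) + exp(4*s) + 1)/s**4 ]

-143/12

Substitution gives 0/0 (the numerator vanishes to order 4).
Expand each term to order s^4: the coefficient of s^4 in -2·√(1 + 2s) is 5/4 and in e^(4s) is 32/3.
Lower-order terms cancel with the polynomial part, so the numerator is (143/12)·s^4 + o(s^4), and the limit is (143/12)/(-1) = -143/12.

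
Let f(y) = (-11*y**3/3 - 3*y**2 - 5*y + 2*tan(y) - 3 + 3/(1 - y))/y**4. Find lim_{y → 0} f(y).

Substitution gives 0/0 (the numerator vanishes to order 4).
Expand each term to order y^4: the coefficient of y^4 in 2·tan(y) is 0 and in 3·1/(1 - y) is 3.
Lower-order terms cancel with the polynomial part, so the numerator is (3)·y^4 + o(y^4), and the limit is (3)/(1) = 3.

3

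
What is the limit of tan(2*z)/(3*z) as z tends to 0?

Substitution gives 0/0.
Since tan(u)/u → 1 as u → 0, tan(2z)/(2z) → 1 and the limit is 2/3.

2/3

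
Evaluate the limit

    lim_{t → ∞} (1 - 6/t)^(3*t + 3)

Let L be the limit and take ln: ln L = lim (3t + 3)·ln(1 - 6/t) = lim (3t + 3)·(-6/t + O(1/t²)) = -18.
Hence L = e^(-18).

e^(-18)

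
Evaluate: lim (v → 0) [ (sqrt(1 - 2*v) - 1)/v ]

Substitution gives 0/0. Multiply numerator and denominator by the conjugate √(1 - 2v) + √1.
The numerator becomes (1 - 2v) − 1 = -2v, so the expression simplifies to -2/(√(1 - 2v) + √1).
Letting v → 0 gives -2/(2√1) = -1.

-1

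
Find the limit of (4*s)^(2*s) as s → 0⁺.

Base → 0⁺ and exponent → 0⁺: a 0^0 form.
Take logs: 2s·ln(4s). This is 0·(−∞); rewriting as ln(4s)/(1/(2s)) and applying L'Hôpital gives 0.
Hence the limit is e^0 = 1.

1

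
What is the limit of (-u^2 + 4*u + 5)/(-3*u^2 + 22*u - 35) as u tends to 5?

3/4

Since u = 5 makes numerator and denominator zero, (u - 5) divides both.
Cancelling it gives (-u - 1)/(7 - 3*u); now plug in u = 5 to get 3/4.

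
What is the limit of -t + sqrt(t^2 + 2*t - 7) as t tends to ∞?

1

An ∞ − ∞ form. Rationalising with the conjugate, the difference becomes (2t - 7) / (√(t^2 + 2*t - 7) + t).
For large t the denominator behaves like 2·t, so the quotient tends to 2/2 = 1.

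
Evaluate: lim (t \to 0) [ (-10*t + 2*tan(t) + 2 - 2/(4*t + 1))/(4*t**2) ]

Substitution gives 0/0; apply L'Hôpital's rule 2 times.
After differentiating numerator and denominator 2 times the quotient is (4*tan(t)/cos(t)^2 - 64/(4*t + 1)^3)/(8); at t = 0 this is -8.

-8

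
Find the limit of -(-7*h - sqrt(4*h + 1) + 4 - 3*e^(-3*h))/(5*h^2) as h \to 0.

23/10

Substitution gives 0/0 (the numerator vanishes to order 2).
Expand each term to order h^2: the coefficient of h^2 in -3·e^(-3h) is -27/2 and in −√(1 + 4h) is 2.
Lower-order terms cancel with the polynomial part, so the numerator is (-23/2)·h^2 + o(h^2), and the limit is (-23/2)/(-5) = 23/10.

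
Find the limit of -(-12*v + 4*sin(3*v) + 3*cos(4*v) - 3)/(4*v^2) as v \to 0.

Substitution gives 0/0; apply L'Hôpital's rule 2 times.
After differentiating numerator and denominator 2 times the quotient is (-36*sin(3*v) - 48*cos(4*v))/(-8); at v = 0 this is 6.

6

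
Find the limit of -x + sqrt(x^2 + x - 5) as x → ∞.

An ∞ − ∞ form. Rationalising with the conjugate, the difference becomes (x - 5) / (√(x^2 + x - 5) + x).
For large x the denominator behaves like 2·x, so the quotient tends to 1/2 = 1/2.

1/2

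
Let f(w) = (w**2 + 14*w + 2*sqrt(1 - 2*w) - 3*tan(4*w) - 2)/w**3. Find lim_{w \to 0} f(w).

Substitution gives 0/0 (the numerator vanishes to order 3).
Expand each term to order w^3: the coefficient of w^3 in -3·tan(4w) is -64 and in 2·√(1 - 2w) is -1.
Lower-order terms cancel with the polynomial part, so the numerator is (-65)·w^3 + o(w^3), and the limit is (-65)/(1) = -65.

-65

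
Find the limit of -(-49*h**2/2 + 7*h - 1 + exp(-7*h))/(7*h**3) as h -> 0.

Direct substitution gives 0/0.
Apply L'Hôpital: lim (-49*h + 7 - 7*e^(-7*h))/(-21*h^2), still 0/0.
Apply L'Hôpital: lim (-49 + 49*e^(-7*h))/(-42*h), still 0/0.
After 3 applications of L'Hôpital's rule the quotient is (-343*e^(-7*h))/(-42); substituting h = 0 gives 49/6.

49/6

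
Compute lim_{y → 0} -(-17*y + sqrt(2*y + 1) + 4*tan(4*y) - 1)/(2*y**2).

1/4

Substitution gives 0/0; apply L'Hôpital's rule 2 times.
After differentiating numerator and denominator 2 times the quotient is (128*tan(4*y)/cos(4*y)^2 - 1/(2*y + 1)^(3/2))/(-4); at y = 0 this is 1/4.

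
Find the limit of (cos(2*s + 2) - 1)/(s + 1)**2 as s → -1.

Direct substitution gives 0/0.
Apply L'Hôpital: lim (-2*sin(2*s + 2))/(2*s + 2), still 0/0.
After 2 applications of L'Hôpital's rule the quotient is (-4*cos(2*s + 2))/(2); substituting s = -1 gives -2.

-2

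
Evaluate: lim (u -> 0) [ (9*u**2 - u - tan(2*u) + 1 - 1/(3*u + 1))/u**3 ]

73/3

Substitution gives 0/0 (the numerator vanishes to order 3).
Expand each term to order u^3: the coefficient of u^3 in −tan(2u) is -8/3 and in −1/(1 + 3u) is 27.
Lower-order terms cancel with the polynomial part, so the numerator is (73/3)·u^3 + o(u^3), and the limit is (73/3)/(1) = 73/3.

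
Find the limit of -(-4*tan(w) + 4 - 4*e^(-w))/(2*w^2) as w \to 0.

Substitution gives 0/0 (the numerator vanishes to order 2).
Expand each term to order w^2: the coefficient of w^2 in -4·tan(w) is 0 and in -4·e^(-w) is -2.
Lower-order terms cancel with the polynomial part, so the numerator is (-2)·w^2 + o(w^2), and the limit is (-2)/(-2) = 1.

1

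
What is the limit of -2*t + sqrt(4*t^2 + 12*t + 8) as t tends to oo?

An ∞ − ∞ form. Rationalising with the conjugate, the difference becomes (12t + 8) / (√(4*t^2 + 12*t + 8) + 2t).
For large t the denominator behaves like 2·2t, so the quotient tends to 12/4 = 3.

3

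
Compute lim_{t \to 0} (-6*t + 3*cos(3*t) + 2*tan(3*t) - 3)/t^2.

-27/2

Substitution gives 0/0 (the numerator vanishes to order 2).
Expand each term to order t^2: the coefficient of t^2 in 2·tan(3t) is 0 and in 3·cos(3t) is -27/2.
Lower-order terms cancel with the polynomial part, so the numerator is (-27/2)·t^2 + o(t^2), and the limit is (-27/2)/(1) = -27/2.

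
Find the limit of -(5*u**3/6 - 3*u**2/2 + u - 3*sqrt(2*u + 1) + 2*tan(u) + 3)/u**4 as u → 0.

-15/8

Substitution gives 0/0; apply L'Hôpital's rule 4 times.
After differentiating numerator and denominator 4 times the quotient is (48*tan(u)^3/cos(u)^2 + 32*tan(u)/cos(u)^2 + 45/(2*u + 1)^(7/2))/(-24); at u = 0 this is -15/8.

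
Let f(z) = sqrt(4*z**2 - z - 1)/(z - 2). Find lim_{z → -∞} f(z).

-2

For large |z|, √(4*z^2 - z - 1) ≈ √4·|z| and the denominator ≈ z.
Since z → −∞, |z| = −z, giving −√4/(1) = -2.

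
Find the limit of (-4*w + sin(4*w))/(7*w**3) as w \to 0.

-32/21

Direct substitution gives 0/0.
Apply L'Hôpital: lim (4*cos(4*w) - 4)/(21*w^2), still 0/0.
Apply L'Hôpital: lim (-16*sin(4*w))/(42*w), still 0/0.
After 3 applications of L'Hôpital's rule the quotient is (-64*cos(4*w))/(42); substituting w = 0 gives -32/21.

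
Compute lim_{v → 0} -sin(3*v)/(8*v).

-3/8

Substitution gives 0/0.
Write it as (3/(-8))·sin(3v)/(3v); since sin(u)/u → 1, the limit is -3/8.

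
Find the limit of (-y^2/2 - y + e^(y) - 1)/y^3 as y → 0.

1/6

Direct substitution gives 0/0.
Apply L'Hôpital: lim (-y + e^(y) - 1)/(3*y^2), still 0/0.
Apply L'Hôpital: lim (e^(y) - 1)/(6*y), still 0/0.
After 3 applications of L'Hôpital's rule the quotient is (e^(y))/(6); substituting y = 0 gives 1/6.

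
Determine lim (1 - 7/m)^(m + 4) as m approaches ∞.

The base → 1 and the exponent → ∞: a 1^∞ form.
Take logarithms: (m + 4)·ln(1 - 7/m). Since ln(1+u) ~ u for small u, this behaves like (m)·(-7/m) → -7.
So the limit is e^(-7).

e^(-7)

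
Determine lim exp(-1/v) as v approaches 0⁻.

As v → 0⁻, -1/(v) → +∞, so e^(-1/(v)) → ∞.

∞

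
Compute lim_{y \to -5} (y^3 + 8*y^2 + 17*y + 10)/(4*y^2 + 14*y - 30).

At y = -5 both the top and bottom vanish — a removable singularity. Factoring out (y + 5) from each leaves (y^2 + 3*y + 2)/(4*y - 6), which at y = -5 equals -6/13.

-6/13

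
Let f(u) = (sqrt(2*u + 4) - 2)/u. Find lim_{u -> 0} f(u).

A 0/0 form; rationalise with √(4 + 2u) + √4. This collapses the numerator to 2u, leaving 2/(√(4 + 2u) + √4) → 2/(2√4) = 1/2.

1/2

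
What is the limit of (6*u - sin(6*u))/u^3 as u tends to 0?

36

Direct substitution gives 0/0.
Apply L'Hôpital: lim (6 - 6*cos(6*u))/(3*u^2), still 0/0.
Apply L'Hôpital: lim (36*sin(6*u))/(6*u), still 0/0.
After 3 applications of L'Hôpital's rule the quotient is (216*cos(6*u))/(6); substituting u = 0 gives 36.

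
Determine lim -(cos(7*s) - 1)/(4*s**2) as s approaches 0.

49/8

Direct substitution gives 0/0.
Apply L'Hôpital: lim (-7*sin(7*s))/(-8*s), still 0/0.
After 2 applications of L'Hôpital's rule the quotient is (-49*cos(7*s))/(-8); substituting s = 0 gives 49/8.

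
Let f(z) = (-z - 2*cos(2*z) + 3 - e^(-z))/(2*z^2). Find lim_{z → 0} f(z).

7/4

Substitution gives 0/0; apply L'Hôpital's rule 2 times.
After differentiating numerator and denominator 2 times the quotient is (8*cos(2*z) - e^(-z))/(4); at z = 0 this is 7/4.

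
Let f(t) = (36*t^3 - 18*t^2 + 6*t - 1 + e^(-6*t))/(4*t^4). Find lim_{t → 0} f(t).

27/2

Direct substitution gives 0/0.
Apply L'Hôpital: lim (108*t^2 - 36*t + 6 - 6*e^(-6*t))/(16*t^3), still 0/0.
Apply L'Hôpital: lim (216*t - 36 + 36*e^(-6*t))/(48*t^2), still 0/0.
Apply L'Hôpital: lim (216 - 216*e^(-6*t))/(96*t), still 0/0.
After 4 applications of L'Hôpital's rule the quotient is (1296*e^(-6*t))/(96); substituting t = 0 gives 27/2.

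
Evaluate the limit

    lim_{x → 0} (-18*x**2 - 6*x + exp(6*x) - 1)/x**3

36

Direct substitution gives 0/0.
Apply L'Hôpital: lim (-36*x + 6*e^(6*x) - 6)/(3*x^2), still 0/0.
Apply L'Hôpital: lim (36*e^(6*x) - 36)/(6*x), still 0/0.
After 3 applications of L'Hôpital's rule the quotient is (216*e^(6*x))/(6); substituting x = 0 gives 36.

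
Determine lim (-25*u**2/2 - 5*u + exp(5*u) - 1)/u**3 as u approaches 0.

Direct substitution gives 0/0.
Apply L'Hôpital: lim (-25*u + 5*e^(5*u) - 5)/(3*u^2), still 0/0.
Apply L'Hôpital: lim (25*e^(5*u) - 25)/(6*u), still 0/0.
After 3 applications of L'Hôpital's rule the quotient is (125*e^(5*u))/(6); substituting u = 0 gives 125/6.

125/6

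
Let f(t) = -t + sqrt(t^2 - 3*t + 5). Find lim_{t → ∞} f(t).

This has the form ∞ − ∞. Multiply and divide by the conjugate √(t^2 - 3*t + 5) + t.
That gives (-3t + 5) / (√(t^2 - 3*t + 5) + t).
Divide numerator and denominator by t: the limit is -3/(2·1) = -3/2.

-3/2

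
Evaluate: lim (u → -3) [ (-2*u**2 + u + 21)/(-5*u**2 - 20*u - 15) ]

13/10

Since u = -3 makes numerator and denominator zero, (u + 3) divides both.
Cancelling it gives (7 - 2*u)/(-5*u - 5); now plug in u = -3 to get 13/10.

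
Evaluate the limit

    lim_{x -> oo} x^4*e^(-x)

0

Write as x^4/e^{1x}, an ∞/∞ form.
Exponential growth dominates any polynomial, so repeated L'Hôpital (or the standard result) gives 0.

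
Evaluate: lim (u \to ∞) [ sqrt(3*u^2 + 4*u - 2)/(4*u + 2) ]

√(3)/4

For large |u|, √(3*u^2 + 4*u - 2) ≈ √3·|u| and the denominator ≈ 4u.
Since u → +∞, |u| = u, giving √3/(4) = √(3)/4.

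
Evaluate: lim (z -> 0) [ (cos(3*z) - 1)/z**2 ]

Direct substitution gives 0/0.
Apply L'Hôpital: lim (-3*sin(3*z))/(2*z), still 0/0.
After 2 applications of L'Hôpital's rule the quotient is (-9*cos(3*z))/(2); substituting z = 0 gives -9/2.

-9/2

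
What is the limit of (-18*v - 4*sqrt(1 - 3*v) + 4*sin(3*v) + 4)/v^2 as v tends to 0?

9/2

Substitution gives 0/0 (the numerator vanishes to order 2).
Expand each term to order v^2: the coefficient of v^2 in 4·sin(3v) is 0 and in -4·√(1 - 3v) is 9/2.
Lower-order terms cancel with the polynomial part, so the numerator is (9/2)·v^2 + o(v^2), and the limit is (9/2)/(1) = 9/2.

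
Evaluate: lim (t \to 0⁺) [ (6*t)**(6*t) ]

1

Base → 0⁺ and exponent → 0⁺: a 0^0 form.
Take logs: 6t·ln(6t). This is 0·(−∞); rewriting as ln(6t)/(1/(6t)) and applying L'Hôpital gives 0.
Hence the limit is e^0 = 1.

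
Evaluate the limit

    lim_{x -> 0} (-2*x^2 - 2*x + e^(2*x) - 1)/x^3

Direct substitution gives 0/0.
Apply L'Hôpital: lim (-4*x + 2*e^(2*x) - 2)/(3*x^2), still 0/0.
Apply L'Hôpital: lim (4*e^(2*x) - 4)/(6*x), still 0/0.
After 3 applications of L'Hôpital's rule the quotient is (8*e^(2*x))/(6); substituting x = 0 gives 4/3.

4/3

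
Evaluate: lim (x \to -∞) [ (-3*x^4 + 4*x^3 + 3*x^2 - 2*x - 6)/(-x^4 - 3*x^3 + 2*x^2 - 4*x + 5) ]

Numerator and denominator both have degree 4.
Dividing every term by x^4, all lower-order terms vanish and the limit is the ratio of leading coefficients, -3/(-1) = 3.

3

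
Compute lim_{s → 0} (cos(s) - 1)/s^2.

-1/2

Direct substitution gives 0/0.
Apply L'Hôpital: lim (-sin(s))/(2*s), still 0/0.
After 2 applications of L'Hôpital's rule the quotient is (-cos(s))/(2); substituting s = 0 gives -1/2.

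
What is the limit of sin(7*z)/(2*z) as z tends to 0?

Substitution gives 0/0.
Write it as (7/2)·sin(7z)/(7z); since sin(u)/u → 1, the limit is 7/2.

7/2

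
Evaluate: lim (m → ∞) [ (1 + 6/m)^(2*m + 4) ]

Write it as [(1 + 6/m)^m]^(2) · (1 + 6/m)^(4). The bracketed term tends to e^(6) and the second factor to 1, so the limit is e^(12).

e^(12)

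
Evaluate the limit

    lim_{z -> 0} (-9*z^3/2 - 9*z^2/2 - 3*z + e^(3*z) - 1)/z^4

27/8

Direct substitution gives 0/0.
Apply L'Hôpital: lim (-27*z^2/2 - 9*z + 3*e^(3*z) - 3)/(4*z^3), still 0/0.
Apply L'Hôpital: lim (-27*z + 9*e^(3*z) - 9)/(12*z^2), still 0/0.
Apply L'Hôpital: lim (27*e^(3*z) - 27)/(24*z), still 0/0.
After 4 applications of L'Hôpital's rule the quotient is (81*e^(3*z))/(24); substituting z = 0 gives 27/8.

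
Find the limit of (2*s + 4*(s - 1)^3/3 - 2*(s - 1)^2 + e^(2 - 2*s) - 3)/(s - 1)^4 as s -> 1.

2/3

Direct substitution gives 0/0.
Apply L'Hôpital: lim (-4*s + 4*(s - 1)^2 - 2*e^(2 - 2*s) + 6)/(4*(s - 1)^3), still 0/0.
Apply L'Hôpital: lim (8*s + 4*e^(2 - 2*s) - 12)/(12*(s - 1)^2), still 0/0.
Apply L'Hôpital: lim (8 - 8*e^(2 - 2*s))/(24*s - 24), still 0/0.
After 4 applications of L'Hôpital's rule the quotient is (16*e^(2 - 2*s))/(24); substituting s = 1 gives 2/3.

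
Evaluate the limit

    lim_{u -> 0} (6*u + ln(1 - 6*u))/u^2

-18

Direct substitution gives 0/0.
Apply L'Hôpital: lim (6 - 6/(1 - 6*u))/(2*u), still 0/0.
After 2 applications of L'Hôpital's rule the quotient is (-36/(1 - 6*u)^2)/(2); substituting u = 0 gives -18.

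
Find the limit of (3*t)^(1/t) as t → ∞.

1

Base → ∞ and exponent → 0: an ∞^0 form.
Take logs: (1/t)·ln(3·t^1) = (ln 3 + 1·ln t)/t → 0.
So the limit is e^0 = 1.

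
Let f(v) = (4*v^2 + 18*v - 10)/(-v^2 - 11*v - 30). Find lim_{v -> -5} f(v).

Since v = -5 makes numerator and denominator zero, (v + 5) divides both.
Cancelling it gives (4*v - 2)/(-v - 6); now plug in v = -5 to get 22.

22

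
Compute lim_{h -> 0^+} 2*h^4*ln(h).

This is a 0·(−∞) form. Rewrite as 2·ln(h) / h^(−4) and apply L'Hôpital:
the derivative quotient is 2·(1/h) / (−4·h^(−5)) = (-2/4)·h^4 → 0.

0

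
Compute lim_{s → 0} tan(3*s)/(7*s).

3/7

Substitution gives 0/0.
Since tan(u)/u → 1 as u → 0, tan(3s)/(3s) → 1 and the limit is 3/7.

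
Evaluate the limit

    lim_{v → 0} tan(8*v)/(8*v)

1

Substitution gives 0/0.
Since tan(u)/u → 1 as u → 0, tan(8v)/(8v) → 1 and the limit is 8/8 = 1.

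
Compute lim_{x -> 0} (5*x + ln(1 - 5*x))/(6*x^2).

Direct substitution gives 0/0.
Apply L'Hôpital: lim (5 - 5/(1 - 5*x))/(12*x), still 0/0.
After 2 applications of L'Hôpital's rule the quotient is (-25/(1 - 5*x)^2)/(12); substituting x = 0 gives -25/12.

-25/12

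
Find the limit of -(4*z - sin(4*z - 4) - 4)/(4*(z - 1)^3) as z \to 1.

Direct substitution gives 0/0.
Apply L'Hôpital: lim (4 - 4*cos(4*z - 4))/(-12*(z - 1)^2), still 0/0.
Apply L'Hôpital: lim (16*sin(4*z - 4))/(24 - 24*z), still 0/0.
After 3 applications of L'Hôpital's rule the quotient is (64*cos(4*z - 4))/(-24); substituting z = 1 gives -8/3.

-8/3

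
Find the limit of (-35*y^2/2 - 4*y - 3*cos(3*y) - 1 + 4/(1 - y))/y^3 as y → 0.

4

Substitution gives 0/0 (the numerator vanishes to order 3).
Expand each term to order y^3: the coefficient of y^3 in 4·1/(1 - y) is 4 and in -3·cos(3y) is 0.
Lower-order terms cancel with the polynomial part, so the numerator is (4)·y^3 + o(y^3), and the limit is (4)/(1) = 4.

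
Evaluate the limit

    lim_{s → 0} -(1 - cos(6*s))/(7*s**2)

Substitution gives 0/0.
Use (1 − cos u)/u² → 1/2 with u = 6s: the limit is 6²/(2·(-7)) = -18/7.

-18/7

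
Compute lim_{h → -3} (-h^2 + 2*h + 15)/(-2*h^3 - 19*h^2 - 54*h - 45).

4/3

Direct substitution gives 0/0, so factor. Both numerator and denominator have (h + 3) as a factor.
After cancelling, the expression reduces to (5 - h)/(-2*h^2 - 13*h - 15).
Substituting h = -3 gives 4/3.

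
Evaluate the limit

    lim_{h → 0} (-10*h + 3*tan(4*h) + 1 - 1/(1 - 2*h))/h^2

-4

Substitution gives 0/0 (the numerator vanishes to order 2).
Expand each term to order h^2: the coefficient of h^2 in −1/(1 - 2h) is -4 and in 3·tan(4h) is 0.
Lower-order terms cancel with the polynomial part, so the numerator is (-4)·h^2 + o(h^2), and the limit is (-4)/(1) = -4.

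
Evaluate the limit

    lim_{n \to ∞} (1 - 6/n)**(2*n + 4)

e^(-12)

Let L be the limit and take ln: ln L = lim (2n + 4)·ln(1 - 6/n) = lim (2n + 4)·(-6/n + O(1/n²)) = -12.
Hence L = e^(-12).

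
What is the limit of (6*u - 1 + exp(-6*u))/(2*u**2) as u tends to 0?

Direct substitution gives 0/0.
Apply L'Hôpital: lim (6 - 6*e^(-6*u))/(4*u), still 0/0.
After 2 applications of L'Hôpital's rule the quotient is (36*e^(-6*u))/(4); substituting u = 0 gives 9.

9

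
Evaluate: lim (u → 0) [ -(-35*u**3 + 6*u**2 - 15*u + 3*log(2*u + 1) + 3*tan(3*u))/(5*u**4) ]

Substitution gives 0/0 (the numerator vanishes to order 4).
Expand each term to order u^4: the coefficient of u^4 in 3·tan(3u) is 0 and in 3·ln(1 + 2u) is -12.
Lower-order terms cancel with the polynomial part, so the numerator is (-12)·u^4 + o(u^4), and the limit is (-12)/(-5) = 12/5.

12/5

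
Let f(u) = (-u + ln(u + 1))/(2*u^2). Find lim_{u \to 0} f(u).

Direct substitution gives 0/0.
Apply L'Hôpital: lim (-1 + 1/(u + 1))/(4*u), still 0/0.
After 2 applications of L'Hôpital's rule the quotient is (-1/(u + 1)^2)/(4); substituting u = 0 gives -1/4.

-1/4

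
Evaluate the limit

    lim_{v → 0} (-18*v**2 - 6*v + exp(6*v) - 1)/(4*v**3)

Direct substitution gives 0/0.
Apply L'Hôpital: lim (-36*v + 6*e^(6*v) - 6)/(12*v^2), still 0/0.
Apply L'Hôpital: lim (36*e^(6*v) - 36)/(24*v), still 0/0.
After 3 applications of L'Hôpital's rule the quotient is (216*e^(6*v))/(24); substituting v = 0 gives 9.

9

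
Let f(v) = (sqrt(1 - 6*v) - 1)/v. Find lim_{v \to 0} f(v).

-3

Substitution gives 0/0. Multiply numerator and denominator by the conjugate √(1 - 6v) + √1.
The numerator becomes (1 - 6v) − 1 = -6v, so the expression simplifies to -6/(√(1 - 6v) + √1).
Letting v → 0 gives -6/(2√1) = -3.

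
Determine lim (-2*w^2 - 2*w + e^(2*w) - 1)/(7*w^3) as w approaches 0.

Direct substitution gives 0/0.
Apply L'Hôpital: lim (-4*w + 2*e^(2*w) - 2)/(21*w^2), still 0/0.
Apply L'Hôpital: lim (4*e^(2*w) - 4)/(42*w), still 0/0.
After 3 applications of L'Hôpital's rule the quotient is (8*e^(2*w))/(42); substituting w = 0 gives 4/21.

4/21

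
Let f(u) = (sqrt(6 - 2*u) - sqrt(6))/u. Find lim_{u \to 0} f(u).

Substitution gives 0/0. Multiply numerator and denominator by the conjugate √(6 - 2u) + √6.
The numerator becomes (6 - 2u) − 6 = -2u, so the expression simplifies to -2/(√(6 - 2u) + √6).
Letting u → 0 gives -2/(2√6) = -√(6)/6.

-√(6)/6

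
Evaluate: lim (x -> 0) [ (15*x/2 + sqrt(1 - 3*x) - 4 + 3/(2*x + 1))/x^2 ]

Substitution gives 0/0 (the numerator vanishes to order 2).
Expand each term to order x^2: the coefficient of x^2 in √(1 - 3x) is -9/8 and in 3·1/(1 + 2x) is 12.
Lower-order terms cancel with the polynomial part, so the numerator is (87/8)·x^2 + o(x^2), and the limit is (87/8)/(1) = 87/8.

87/8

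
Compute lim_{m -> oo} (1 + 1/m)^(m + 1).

e

The base → 1 and the exponent → ∞: a 1^∞ form.
Take logarithms: (m + 1)·ln(1 + 1/m). Since ln(1+u) ~ u for small u, this behaves like (m)·(1/m) → 1.
So the limit is e^(1).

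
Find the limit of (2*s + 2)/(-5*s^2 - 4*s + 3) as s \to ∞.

0

The denominator has degree 2 and the numerator degree 1. Dividing numerator and denominator by s^2 sends every term to 0 except the leading denominator term, so the limit is 0.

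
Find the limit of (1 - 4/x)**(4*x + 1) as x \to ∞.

The base → 1 and the exponent → ∞: a 1^∞ form.
Take logarithms: (4x + 1)·ln(1 - 4/x). Since ln(1+u) ~ u for small u, this behaves like (4x)·(-4/x) → -16.
So the limit is e^(-16).

e^(-16)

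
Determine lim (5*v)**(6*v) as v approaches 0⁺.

Base → 0⁺ and exponent → 0⁺: a 0^0 form.
Take logs: 6v·ln(5v). This is 0·(−∞); rewriting as ln(5v)/(1/(6v)) and applying L'Hôpital gives 0.
Hence the limit is e^0 = 1.

1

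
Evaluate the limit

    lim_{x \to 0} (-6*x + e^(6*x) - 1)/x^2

18

Direct substitution gives 0/0.
Apply L'Hôpital: lim (6*e^(6*x) - 6)/(2*x), still 0/0.
After 2 applications of L'Hôpital's rule the quotient is (36*e^(6*x))/(2); substituting x = 0 gives 18.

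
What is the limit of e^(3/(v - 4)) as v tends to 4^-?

0

As v → 4⁻, 3/(v - 4) → −∞, so e^(3/(v - 4)) → 0.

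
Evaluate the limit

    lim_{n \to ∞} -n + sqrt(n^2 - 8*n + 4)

-4

An ∞ − ∞ form. Rationalising with the conjugate, the difference becomes (-8n + 4) / (√(n^2 - 8*n + 4) + n).
For large n the denominator behaves like 2·n, so the quotient tends to -8/2 = -4.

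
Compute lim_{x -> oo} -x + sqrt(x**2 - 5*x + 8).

-5/2

An ∞ − ∞ form. Rationalising with the conjugate, the difference becomes (-5x + 8) / (√(x^2 - 5*x + 8) + x).
For large x the denominator behaves like 2·x, so the quotient tends to -5/2 = -5/2.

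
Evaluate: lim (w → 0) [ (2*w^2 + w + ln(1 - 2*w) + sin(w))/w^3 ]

Substitution gives 0/0; apply L'Hôpital's rule 3 times.
After differentiating numerator and denominator 3 times the quotient is (-cos(w) + 16/(2*w - 1)^3)/(6); at w = 0 this is -17/6.

-17/6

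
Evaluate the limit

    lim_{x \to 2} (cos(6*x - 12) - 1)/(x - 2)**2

-18

Direct substitution gives 0/0.
Apply L'Hôpital: lim (-6*sin(6*x - 12))/(2*x - 4), still 0/0.
After 2 applications of L'Hôpital's rule the quotient is (-36*cos(6*x - 12))/(2); substituting x = 2 gives -18.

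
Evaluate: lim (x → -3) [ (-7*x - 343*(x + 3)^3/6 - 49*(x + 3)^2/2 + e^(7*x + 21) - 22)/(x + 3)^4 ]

Direct substitution gives 0/0.
Apply L'Hôpital: lim (-49*x - 343*(x + 3)^2/2 + 7*e^(7*x + 21) - 154)/(4*(x + 3)^3), still 0/0.
Apply L'Hôpital: lim (-343*x + 49*e^(7*x + 21) - 1078)/(12*(x + 3)^2), still 0/0.
Apply L'Hôpital: lim (343*e^(7*x + 21) - 343)/(24*x + 72), still 0/0.
After 4 applications of L'Hôpital's rule the quotient is (2401*e^(7*x + 21))/(24); substituting x = -3 gives 2401/24.

2401/24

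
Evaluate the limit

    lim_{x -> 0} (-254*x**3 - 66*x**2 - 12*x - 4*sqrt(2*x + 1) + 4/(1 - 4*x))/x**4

Substitution gives 0/0 (the numerator vanishes to order 4).
Expand each term to order x^4: the coefficient of x^4 in -4·√(1 + 2x) is 5/2 and in 4·1/(1 - 4x) is 1024.
Lower-order terms cancel with the polynomial part, so the numerator is (2053/2)·x^4 + o(x^4), and the limit is (2053/2)/(1) = 2053/2.

2053/2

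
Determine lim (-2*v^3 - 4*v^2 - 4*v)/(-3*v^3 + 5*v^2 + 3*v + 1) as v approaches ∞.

2/3

Numerator and denominator both have degree 3.
Dividing every term by v^3, all lower-order terms vanish and the limit is the ratio of leading coefficients, -2/(-3) = 2/3.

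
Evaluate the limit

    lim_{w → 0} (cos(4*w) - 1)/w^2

Direct substitution gives 0/0.
Apply L'Hôpital: lim (-4*sin(4*w))/(2*w), still 0/0.
After 2 applications of L'Hôpital's rule the quotient is (-16*cos(4*w))/(2); substituting w = 0 gives -8.

-8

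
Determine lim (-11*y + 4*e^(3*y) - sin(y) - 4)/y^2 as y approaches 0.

Substitution gives 0/0; apply L'Hôpital's rule 2 times.
After differentiating numerator and denominator 2 times the quotient is (36*e^(3*y) + sin(y))/(2); at y = 0 this is 18.

18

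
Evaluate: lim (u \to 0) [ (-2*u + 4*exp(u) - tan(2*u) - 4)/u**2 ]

Substitution gives 0/0 (the numerator vanishes to order 2).
Expand each term to order u^2: the coefficient of u^2 in 4·e^(u) is 2 and in −tan(2u) is 0.
Lower-order terms cancel with the polynomial part, so the numerator is (2)·u^2 + o(u^2), and the limit is (2)/(1) = 2.

2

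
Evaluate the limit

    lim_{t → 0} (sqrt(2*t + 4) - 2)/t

1/2

A 0/0 form; rationalise with √(4 + 2t) + √4. This collapses the numerator to 2t, leaving 2/(√(4 + 2t) + √4) → 2/(2√4) = 1/2.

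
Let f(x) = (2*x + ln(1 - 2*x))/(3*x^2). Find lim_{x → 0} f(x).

Direct substitution gives 0/0.
Apply L'Hôpital: lim (2 - 2/(1 - 2*x))/(6*x), still 0/0.
After 2 applications of L'Hôpital's rule the quotient is (-4/(1 - 2*x)^2)/(6); substituting x = 0 gives -2/3.

-2/3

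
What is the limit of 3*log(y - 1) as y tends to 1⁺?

As y → 1⁺, y - 1 → 0⁺ and ln(y - 1) → −∞.
Multiplying by 3 gives -∞.

-∞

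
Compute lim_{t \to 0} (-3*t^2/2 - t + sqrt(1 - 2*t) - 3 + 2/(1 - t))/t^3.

Substitution gives 0/0 (the numerator vanishes to order 3).
Expand each term to order t^3: the coefficient of t^3 in √(1 - 2t) is -1/2 and in 2·1/(1 - t) is 2.
Lower-order terms cancel with the polynomial part, so the numerator is (3/2)·t^3 + o(t^3), and the limit is (3/2)/(1) = 3/2.

3/2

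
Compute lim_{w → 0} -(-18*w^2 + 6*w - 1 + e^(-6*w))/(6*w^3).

Direct substitution gives 0/0.
Apply L'Hôpital: lim (-36*w + 6 - 6*e^(-6*w))/(-18*w^2), still 0/0.
Apply L'Hôpital: lim (-36 + 36*e^(-6*w))/(-36*w), still 0/0.
After 3 applications of L'Hôpital's rule the quotient is (-216*e^(-6*w))/(-36); substituting w = 0 gives 6.

6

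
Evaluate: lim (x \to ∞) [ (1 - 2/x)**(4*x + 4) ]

Write it as [(1 - 2/x)^x]^(4) · (1 - 2/x)^(4). The bracketed term tends to e^(-2) and the second factor to 1, so the limit is e^(-8).

e^(-8)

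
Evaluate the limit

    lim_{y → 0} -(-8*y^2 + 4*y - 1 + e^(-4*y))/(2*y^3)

16/3

Direct substitution gives 0/0.
Apply L'Hôpital: lim (-16*y + 4 - 4*e^(-4*y))/(-6*y^2), still 0/0.
Apply L'Hôpital: lim (-16 + 16*e^(-4*y))/(-12*y), still 0/0.
After 3 applications of L'Hôpital's rule the quotient is (-64*e^(-4*y))/(-12); substituting y = 0 gives 16/3.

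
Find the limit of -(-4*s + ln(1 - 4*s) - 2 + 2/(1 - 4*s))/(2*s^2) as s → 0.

-12

Substitution gives 0/0 (the numerator vanishes to order 2).
Expand each term to order s^2: the coefficient of s^2 in 2·1/(1 - 4s) is 32 and in ln(1 - 4s) is -8.
Lower-order terms cancel with the polynomial part, so the numerator is (24)·s^2 + o(s^2), and the limit is (24)/(-2) = -12.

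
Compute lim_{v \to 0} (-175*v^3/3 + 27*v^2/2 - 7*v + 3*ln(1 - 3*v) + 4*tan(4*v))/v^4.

-243/4

Substitution gives 0/0 (the numerator vanishes to order 4).
Expand each term to order v^4: the coefficient of v^4 in 4·tan(4v) is 0 and in 3·ln(1 - 3v) is -243/4.
Lower-order terms cancel with the polynomial part, so the numerator is (-243/4)·v^4 + o(v^4), and the limit is (-243/4)/(1) = -243/4.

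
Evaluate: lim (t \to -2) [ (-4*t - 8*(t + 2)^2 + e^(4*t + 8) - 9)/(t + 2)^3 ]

Direct substitution gives 0/0.
Apply L'Hôpital: lim (-16*t + 4*e^(4*t + 8) - 36)/(3*(t + 2)^2), still 0/0.
Apply L'Hôpital: lim (16*e^(4*t + 8) - 16)/(6*t + 12), still 0/0.
After 3 applications of L'Hôpital's rule the quotient is (64*e^(4*t + 8))/(6); substituting t = -2 gives 32/3.

32/3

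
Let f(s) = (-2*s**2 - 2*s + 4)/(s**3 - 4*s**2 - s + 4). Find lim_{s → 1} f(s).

1

Since s = 1 makes numerator and denominator zero, (s - 1) divides both.
Cancelling it gives (-2*s - 4)/(s^2 - 3*s - 4); now plug in s = 1 to get 1.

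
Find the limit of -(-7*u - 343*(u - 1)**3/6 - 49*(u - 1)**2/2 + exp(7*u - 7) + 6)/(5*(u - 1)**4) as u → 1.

-2401/120

Direct substitution gives 0/0.
Apply L'Hôpital: lim (-49*u - 343*(u - 1)^2/2 + 7*e^(7*u - 7) + 42)/(-20*(u - 1)^3), still 0/0.
Apply L'Hôpital: lim (-343*u + 49*e^(7*u - 7) + 294)/(-60*(u - 1)^2), still 0/0.
Apply L'Hôpital: lim (343*e^(7*u - 7) - 343)/(120 - 120*u), still 0/0.
After 4 applications of L'Hôpital's rule the quotient is (2401*e^(7*u - 7))/(-120); substituting u = 1 gives -2401/120.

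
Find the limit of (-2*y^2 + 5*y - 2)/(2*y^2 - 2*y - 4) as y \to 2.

-1/2

Since y = 2 makes numerator and denominator zero, (y - 2) divides both.
Cancelling it gives (1 - 2*y)/(2*y + 2); now plug in y = 2 to get -1/2.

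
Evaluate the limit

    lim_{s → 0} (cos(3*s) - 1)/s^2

Direct substitution gives 0/0.
Apply L'Hôpital: lim (-3*sin(3*s))/(2*s), still 0/0.
After 2 applications of L'Hôpital's rule the quotient is (-9*cos(3*s))/(2); substituting s = 0 gives -9/2.

-9/2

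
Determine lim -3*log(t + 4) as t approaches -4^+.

As t → -4⁺, t + 4 → 0⁺ and ln(t + 4) → −∞.
Multiplying by -3 gives ∞.

∞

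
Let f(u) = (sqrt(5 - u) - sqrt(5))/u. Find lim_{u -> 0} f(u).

-√(5)/10

A 0/0 form; rationalise with √(5 - u) + √5. This collapses the numerator to -u, leaving -1/(√(5 - u) + √5) → -1/(2√5) = -√(5)/10.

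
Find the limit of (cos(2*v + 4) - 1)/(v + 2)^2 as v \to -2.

-2

Direct substitution gives 0/0.
Apply L'Hôpital: lim (-2*sin(2*v + 4))/(2*v + 4), still 0/0.
After 2 applications of L'Hôpital's rule the quotient is (-4*cos(2*v + 4))/(2); substituting v = -2 gives -2.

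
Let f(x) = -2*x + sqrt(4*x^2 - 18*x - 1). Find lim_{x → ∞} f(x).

-9/2

An ∞ − ∞ form. Rationalising with the conjugate, the difference becomes (-18x - 1) / (√(4*x^2 - 18*x - 1) + 2x).
For large x the denominator behaves like 2·2x, so the quotient tends to -18/4 = -9/2.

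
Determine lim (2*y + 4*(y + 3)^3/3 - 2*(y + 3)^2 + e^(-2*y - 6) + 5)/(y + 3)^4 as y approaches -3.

2/3

Direct substitution gives 0/0.
Apply L'Hôpital: lim (-4*y + 4*(y + 3)^2 - 2*e^(-2*y - 6) - 10)/(4*(y + 3)^3), still 0/0.
Apply L'Hôpital: lim (8*y + 4*e^(-2*y - 6) + 20)/(12*(y + 3)^2), still 0/0.
Apply L'Hôpital: lim (8 - 8*e^(-2*y - 6))/(24*y + 72), still 0/0.
After 4 applications of L'Hôpital's rule the quotient is (16*e^(-2*y - 6))/(24); substituting y = -3 gives 2/3.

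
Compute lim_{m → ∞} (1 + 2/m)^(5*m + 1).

e^(10)

Write it as [(1 + 2/m)^m]^(5) · (1 + 2/m)^(1). The bracketed term tends to e^(2) and the second factor to 1, so the limit is e^(10).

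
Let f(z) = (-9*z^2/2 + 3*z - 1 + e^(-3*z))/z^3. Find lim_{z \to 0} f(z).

Direct substitution gives 0/0.
Apply L'Hôpital: lim (-9*z + 3 - 3*e^(-3*z))/(3*z^2), still 0/0.
Apply L'Hôpital: lim (-9 + 9*e^(-3*z))/(6*z), still 0/0.
After 3 applications of L'Hôpital's rule the quotient is (-27*e^(-3*z))/(6); substituting z = 0 gives -9/2.

-9/2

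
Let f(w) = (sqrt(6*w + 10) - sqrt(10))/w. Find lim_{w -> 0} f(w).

3*√(10)/10

Substitution gives 0/0. Multiply numerator and denominator by the conjugate √(10 + 6w) + √10.
The numerator becomes (10 + 6w) − 10 = 6w, so the expression simplifies to 6/(√(10 + 6w) + √10).
Letting w → 0 gives 6/(2√10) = 3*√(10)/10.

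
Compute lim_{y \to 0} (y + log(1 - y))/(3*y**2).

Direct substitution gives 0/0.
Apply L'Hôpital: lim (1 - 1/(1 - y))/(6*y), still 0/0.
After 2 applications of L'Hôpital's rule the quotient is (-1/(1 - y)^2)/(6); substituting y = 0 gives -1/6.

-1/6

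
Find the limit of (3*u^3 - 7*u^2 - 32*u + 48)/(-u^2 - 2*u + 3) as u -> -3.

Since u = -3 makes numerator and denominator zero, (u + 3) divides both.
Cancelling it gives (3*u^2 - 16*u + 16)/(1 - u); now plug in u = -3 to get 91/4.

91/4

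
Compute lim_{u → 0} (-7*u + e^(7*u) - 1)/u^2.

Direct substitution gives 0/0.
Apply L'Hôpital: lim (7*e^(7*u) - 7)/(2*u), still 0/0.
After 2 applications of L'Hôpital's rule the quotient is (49*e^(7*u))/(2); substituting u = 0 gives 49/2.

49/2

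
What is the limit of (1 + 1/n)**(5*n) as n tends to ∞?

e^(5)

Write it as [(1 + 1/n)^n]^(5) · (1 + 1/n)^(0). The bracketed term tends to e^(1) and the second factor to 1, so the limit is e^(5).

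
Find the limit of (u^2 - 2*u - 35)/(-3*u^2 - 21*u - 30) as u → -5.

At u = -5 both the top and bottom vanish — a removable singularity. Factoring out (u + 5) from each leaves (u - 7)/(-3*u - 6), which at u = -5 equals -4/3.

-4/3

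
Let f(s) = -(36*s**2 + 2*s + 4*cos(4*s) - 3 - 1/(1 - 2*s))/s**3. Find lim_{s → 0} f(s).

Substitution gives 0/0; apply L'Hôpital's rule 3 times.
After differentiating numerator and denominator 3 times the quotient is (256*sin(4*s) - 48/(2*s - 1)^4)/(-6); at s = 0 this is 8.

8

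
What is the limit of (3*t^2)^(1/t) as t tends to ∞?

1

Base → ∞ and exponent → 0: an ∞^0 form.
Take logs: (1/t)·ln(3·t^2) = (ln 3 + 2·ln t)/t → 0.
So the limit is e^0 = 1.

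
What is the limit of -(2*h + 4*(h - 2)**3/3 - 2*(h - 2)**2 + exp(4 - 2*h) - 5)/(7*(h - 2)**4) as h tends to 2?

-2/21

Direct substitution gives 0/0.
Apply L'Hôpital: lim (-4*h + 4*(h - 2)^2 - 2*e^(4 - 2*h) + 10)/(-28*(h - 2)^3), still 0/0.
Apply L'Hôpital: lim (8*h + 4*e^(4 - 2*h) - 20)/(-84*(h - 2)^2), still 0/0.
Apply L'Hôpital: lim (8 - 8*e^(4 - 2*h))/(336 - 168*h), still 0/0.
After 4 applications of L'Hôpital's rule the quotient is (16*e^(4 - 2*h))/(-168); substituting h = 2 gives -2/21.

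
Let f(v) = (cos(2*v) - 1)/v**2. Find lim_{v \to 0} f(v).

-2

Direct substitution gives 0/0.
Apply L'Hôpital: lim (-2*sin(2*v))/(2*v), still 0/0.
After 2 applications of L'Hôpital's rule the quotient is (-4*cos(2*v))/(2); substituting v = 0 gives -2.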